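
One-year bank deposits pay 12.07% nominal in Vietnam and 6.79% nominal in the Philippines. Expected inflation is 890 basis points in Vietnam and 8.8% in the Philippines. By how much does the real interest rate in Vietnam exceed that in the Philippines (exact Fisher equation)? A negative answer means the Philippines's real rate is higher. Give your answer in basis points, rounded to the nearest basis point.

476 basis points

Vietnam: (1 + 0.1207)/(1 + 0.0890) − 1 = 2.9109%
The Philippines: (1 + 0.0679)/(1 + 0.0880) − 1 = -1.8474%
Differential = 2.9109% − (-1.8474%) = 4.7584% → 476 basis points.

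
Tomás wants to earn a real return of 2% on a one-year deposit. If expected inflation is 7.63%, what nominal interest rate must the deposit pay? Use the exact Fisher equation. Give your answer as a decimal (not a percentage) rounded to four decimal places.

0.0978

(1 + i) = (1 + r)(1 + π) = 1.02000 × 1.07630 = 1.097826
i = 1.097826 − 1, so the required nominal rate is 0.0978.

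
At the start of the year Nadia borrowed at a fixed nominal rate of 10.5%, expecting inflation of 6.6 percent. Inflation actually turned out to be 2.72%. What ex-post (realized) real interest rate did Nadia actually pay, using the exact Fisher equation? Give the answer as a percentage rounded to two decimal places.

7.57%

Ex-post: (1 + 0.1050)/(1 + 0.0272) − 1 = 7.5740%
So the realized real rate is 7.57%.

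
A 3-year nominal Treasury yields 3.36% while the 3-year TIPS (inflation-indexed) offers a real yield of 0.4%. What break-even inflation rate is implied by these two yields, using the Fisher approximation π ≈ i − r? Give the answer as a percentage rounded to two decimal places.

π ≈ i − r = 3.36% − 0.4% → 2.96%.

2.96%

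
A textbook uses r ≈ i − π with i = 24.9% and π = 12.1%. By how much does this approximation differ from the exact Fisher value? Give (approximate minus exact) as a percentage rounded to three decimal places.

1.382%

Approximate: r ≈ 24.900% − 12.100% = 12.8000%
Exact: (1 + 0.2490)/(1 + 0.1210) − 1 = 11.4184%
Error = 12.8000% − 11.4184% = 1.3816% → 1.382%.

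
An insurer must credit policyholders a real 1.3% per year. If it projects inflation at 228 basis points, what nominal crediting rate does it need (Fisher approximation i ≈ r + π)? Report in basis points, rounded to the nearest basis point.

358 basis points

i ≈ r + π = 1.3% + 2.28% = 358 basis points.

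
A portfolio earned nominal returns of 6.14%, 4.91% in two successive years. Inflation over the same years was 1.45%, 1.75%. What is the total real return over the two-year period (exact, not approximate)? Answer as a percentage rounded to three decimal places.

Compound the nominal returns: 1.0614 × 1.0491 = 1.113515.
Compound inflation: 1.0145 × 1.0175 = 1.032254.
Deflate: 1.113515 / 1.032254 = 1.078722.
Total real return = 1.078722 − 1 → 7.872%.

7.872%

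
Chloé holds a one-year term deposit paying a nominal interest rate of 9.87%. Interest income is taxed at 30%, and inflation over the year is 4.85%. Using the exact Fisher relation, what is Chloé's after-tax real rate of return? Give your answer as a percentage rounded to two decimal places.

After-tax nominal return = 9.87% × (1 − 0.3) = 6.9090%.
1 + r = 1.06909 / 1.04850 = 1.019638
After-tax real rate = 1.019638 − 1 → 1.96%.

1.96%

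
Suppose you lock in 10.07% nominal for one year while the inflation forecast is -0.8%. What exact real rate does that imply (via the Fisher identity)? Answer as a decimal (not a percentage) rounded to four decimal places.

0.1096

By the Fisher identity, 1 + r = (1 + i)/(1 + π).
1 + r = 1.10070 / 0.99200 = 1.109577
r = 1.109577 − 1 = 10.9577%, i.e. 0.1096.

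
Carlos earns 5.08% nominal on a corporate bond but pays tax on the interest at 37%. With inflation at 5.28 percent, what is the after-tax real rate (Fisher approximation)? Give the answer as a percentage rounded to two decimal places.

After-tax nominal return = 5.08% × (1 − 0.37) = 3.2004%.
r ≈ 3.2004% − 5.28% → -2.08%.

-2.08%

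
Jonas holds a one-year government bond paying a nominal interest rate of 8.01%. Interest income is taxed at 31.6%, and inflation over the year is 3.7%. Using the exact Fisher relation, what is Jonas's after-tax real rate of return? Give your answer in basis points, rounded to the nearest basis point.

After-tax nominal return = 8.01% × (1 − 0.316) = 5.47884%.
1 + r = 1.0547884 / 1.03700 = 1.017154
After-tax real rate = 1.017154 − 1 → 172 basis points.

172 basis points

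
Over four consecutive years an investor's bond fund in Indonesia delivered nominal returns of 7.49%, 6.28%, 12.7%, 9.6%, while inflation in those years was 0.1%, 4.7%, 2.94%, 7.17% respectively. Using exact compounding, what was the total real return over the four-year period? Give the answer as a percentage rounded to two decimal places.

Compound the nominal returns: 1.0749 × 1.0628 × 1.1270 × 1.0960 = 1.411088.
Compound inflation: 1.0010 × 1.0470 × 1.0294 × 1.0717 = 1.156214.
Deflate: 1.411088 / 1.156214 = 1.220439.
Total real return = 1.220439 − 1 → 22.04%.

22.04%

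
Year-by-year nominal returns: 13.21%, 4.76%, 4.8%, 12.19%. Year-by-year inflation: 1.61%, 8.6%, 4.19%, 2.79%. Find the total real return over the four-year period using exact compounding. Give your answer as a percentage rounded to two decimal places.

Compound the nominal returns: 1.1321 × 1.0476 × 1.0480 × 1.1219 = 1.394427.
Compound inflation: 1.0161 × 1.0860 × 1.0419 × 1.0279 = 1.181798.
Deflate: 1.394427 / 1.181798 = 1.179920.
Total real return = 1.179920 − 1 → 17.99%.

17.99%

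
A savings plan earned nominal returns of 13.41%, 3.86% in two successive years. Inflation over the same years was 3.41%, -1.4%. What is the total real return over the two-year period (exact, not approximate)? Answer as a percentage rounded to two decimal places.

Nominal growth factor = 1.1341 × 1.0386 = 1.177876
Price-level growth factor = 1.0341 × 0.9860 = 1.019623
Real growth factor = 1.177876 / 1.019623 = 1.155208
Total real return = 1.155208 − 1 → 15.52%.

15.52%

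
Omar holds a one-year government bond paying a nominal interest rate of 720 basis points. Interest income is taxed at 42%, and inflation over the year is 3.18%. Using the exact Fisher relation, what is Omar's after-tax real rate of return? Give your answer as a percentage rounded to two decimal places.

0.97%

After-tax nominal return = 7.2% × (1 − 0.42) = 4.1760%.
1 + r = 1.04176 / 1.03180 = 1.009653
After-tax real rate = 1.009653 − 1 → 0.97%.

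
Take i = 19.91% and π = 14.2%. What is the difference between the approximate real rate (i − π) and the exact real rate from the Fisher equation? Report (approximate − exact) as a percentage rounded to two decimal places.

0.71%

Approximate: r ≈ 19.910% − 14.200% = 5.7100%
Exact: (1 + 0.1991)/(1 + 0.1420) − 1 = 5.0000%
Error = 5.7100% − 5.0000% = 0.7100% → 0.71%.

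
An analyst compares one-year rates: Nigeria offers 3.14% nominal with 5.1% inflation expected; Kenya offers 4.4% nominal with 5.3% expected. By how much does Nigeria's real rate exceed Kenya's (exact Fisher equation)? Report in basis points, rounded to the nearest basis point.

-101 basis points

Nigeria: (1 + 0.0314)/(1 + 0.0510) − 1 = -1.8649%
Kenya: (1 + 0.0440)/(1 + 0.0530) − 1 = -0.8547%
Differential = -1.8649% − (-0.8547%) = -1.0102% → -101 basis points.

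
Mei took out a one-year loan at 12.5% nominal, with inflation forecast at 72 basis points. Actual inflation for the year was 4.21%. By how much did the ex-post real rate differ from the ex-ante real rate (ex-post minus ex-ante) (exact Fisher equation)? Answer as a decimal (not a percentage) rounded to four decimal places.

Ex-ante: (1 + 0.1250)/(1 + 0.0072) − 1 = 11.6958%
Ex-post: (1 + 0.1250)/(1 + 0.0421) − 1 = 7.9551%
Difference (ex-post − ex-ante) = -3.7407% → -0.0374.

-0.0374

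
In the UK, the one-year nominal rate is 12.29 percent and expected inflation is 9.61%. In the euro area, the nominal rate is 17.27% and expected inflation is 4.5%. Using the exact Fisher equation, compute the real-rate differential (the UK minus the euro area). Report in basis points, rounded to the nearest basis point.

-978 basis points

The UK: (1 + 0.1229)/(1 + 0.0961) − 1 = 2.4450%
The euro area: (1 + 0.1727)/(1 + 0.0450) − 1 = 12.2201%
Differential = 2.4450% − 12.2201% = -9.7751% → -978 basis points.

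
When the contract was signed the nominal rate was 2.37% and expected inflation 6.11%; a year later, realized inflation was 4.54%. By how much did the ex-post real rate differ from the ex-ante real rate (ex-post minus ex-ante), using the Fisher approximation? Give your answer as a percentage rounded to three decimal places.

1.570%

Ex-ante: 2.37% − 6.11% = -3.740%
Ex-post: 2.37% − 4.54% = -2.170%
Difference (ex-post − ex-ante) = 1.5700% → 1.570%.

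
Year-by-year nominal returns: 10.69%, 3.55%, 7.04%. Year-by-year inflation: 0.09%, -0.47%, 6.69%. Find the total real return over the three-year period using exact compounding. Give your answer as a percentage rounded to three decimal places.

Nominal growth factor = 1.1069 × 1.0355 × 1.0704 = 1.226887
Price-level growth factor = 1.0009 × 0.9953 × 1.0669 = 1.062841
Real growth factor = 1.226887 / 1.062841 = 1.154346
Total real return = 1.154346 − 1 → 15.435%.

15.435%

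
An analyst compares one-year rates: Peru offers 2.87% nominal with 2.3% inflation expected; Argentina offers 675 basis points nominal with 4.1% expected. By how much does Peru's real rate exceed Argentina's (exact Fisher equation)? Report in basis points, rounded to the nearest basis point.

-199 basis points

Peru: (1 + 0.0287)/(1 + 0.0230) − 1 = 0.5572%
Argentina: (1 + 0.0675)/(1 + 0.0410) − 1 = 2.5456%
Differential = 0.5572% − 2.5456% = -1.9884% → -199 basis points.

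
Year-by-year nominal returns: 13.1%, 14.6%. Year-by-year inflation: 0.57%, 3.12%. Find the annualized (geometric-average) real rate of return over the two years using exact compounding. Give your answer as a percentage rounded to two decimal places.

11.79%

Nominal growth factor = 1.1310 × 1.1460 = 1.29612600
Price-level growth factor = 1.0057 × 1.0312 = 1.03707784
Real growth factor = 1.29612600 / 1.03707784 = 1.24978661
Annualized real rate = 1.24978661^(1/2) − 1 = 11.7939% → 11.79%.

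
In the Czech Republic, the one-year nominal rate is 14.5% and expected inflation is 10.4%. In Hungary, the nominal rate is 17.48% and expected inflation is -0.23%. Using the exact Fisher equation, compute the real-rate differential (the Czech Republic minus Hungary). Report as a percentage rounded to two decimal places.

-14.04%

The Czech Republic: (1 + 0.1450)/(1 + 0.1040) − 1 = 3.7138%
Hungary: (1 + 0.1748)/(1 − 0.0023) − 1 = 17.7508%
Differential = 3.7138% − 17.7508% = -14.0371% → -14.04%.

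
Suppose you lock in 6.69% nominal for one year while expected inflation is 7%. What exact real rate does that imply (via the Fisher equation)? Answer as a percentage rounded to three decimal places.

-0.290%

1 + r = 1.06690 / 1.07000 = 0.997103
r = 0.997103 − 1 = -0.2897%, i.e. -0.290%.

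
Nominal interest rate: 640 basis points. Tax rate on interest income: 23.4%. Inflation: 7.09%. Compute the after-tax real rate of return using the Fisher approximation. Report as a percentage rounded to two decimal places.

After-tax nominal return = 6.4% × (1 − 0.234) = 4.9024%.
r ≈ 4.9024% − 7.09% → -2.19%.

-2.19%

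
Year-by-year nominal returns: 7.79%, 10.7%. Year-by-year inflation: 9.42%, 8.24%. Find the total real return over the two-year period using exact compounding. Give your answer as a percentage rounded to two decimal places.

0.75%

Nominal growth factor = 1.0779 × 1.1070 = 1.193235
Price-level growth factor = 1.0942 × 1.0824 = 1.184362
Real growth factor = 1.193235 / 1.184362 = 1.007492
Total real return = 1.007492 − 1 → 0.75%.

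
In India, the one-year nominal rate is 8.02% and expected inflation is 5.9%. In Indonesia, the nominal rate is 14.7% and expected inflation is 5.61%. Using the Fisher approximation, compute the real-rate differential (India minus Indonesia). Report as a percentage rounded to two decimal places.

-6.97%

India: 8.02% − 5.9% = 2.120%
Indonesia: 14.7% − 5.61% = 9.090%
Differential = -6.970% → -6.97%.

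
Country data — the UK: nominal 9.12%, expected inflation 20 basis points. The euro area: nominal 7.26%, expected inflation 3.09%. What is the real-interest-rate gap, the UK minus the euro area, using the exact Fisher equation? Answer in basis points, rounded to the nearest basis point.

486 basis points

The UK: (1 + 0.0912)/(1 + 0.0020) − 1 = 8.9022%
The euro area: (1 + 0.0726)/(1 + 0.0309) − 1 = 4.0450%
Differential = 8.9022% − 4.0450% = 4.8572% → 486 basis points.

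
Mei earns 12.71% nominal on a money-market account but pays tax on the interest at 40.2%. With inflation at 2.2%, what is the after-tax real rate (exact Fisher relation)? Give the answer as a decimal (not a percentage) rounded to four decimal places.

After-tax nominal return = 12.71% × (1 − 0.402) = 7.60058%.
1 + r = 1.0760058 / 1.02200 = 1.052843
After-tax real rate = 1.052843 − 1 → 0.0528.

0.0528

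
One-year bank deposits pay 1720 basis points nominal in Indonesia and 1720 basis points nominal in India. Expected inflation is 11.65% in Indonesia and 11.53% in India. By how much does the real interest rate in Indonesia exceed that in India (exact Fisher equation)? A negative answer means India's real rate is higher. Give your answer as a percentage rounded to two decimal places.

Indonesia: (1 + 0.1720)/(1 + 0.1165) − 1 = 4.9709%
India: (1 + 0.1720)/(1 + 0.1153) − 1 = 5.0838%
Differential = 4.9709% − 5.0838% = -0.1129% → -0.11%.

-0.11%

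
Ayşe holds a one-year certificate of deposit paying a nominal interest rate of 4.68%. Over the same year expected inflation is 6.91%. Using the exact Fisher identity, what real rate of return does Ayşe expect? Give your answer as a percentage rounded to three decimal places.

By the Fisher identity, 1 + r = (1 + i)/(1 + π).
1 + r = 1.04680 / 1.06910 = 0.979141
r = 0.979141 − 1 = -2.0859%, i.e. -2.086%.

-2.086%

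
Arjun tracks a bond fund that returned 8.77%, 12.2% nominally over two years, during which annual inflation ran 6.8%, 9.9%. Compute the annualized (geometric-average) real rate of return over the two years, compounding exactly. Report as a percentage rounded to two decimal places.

1.97%

Compound the nominal returns: 1.0877 × 1.1220 = 1.22039940.
Compound inflation: 1.0680 × 1.0990 = 1.17373200.
Deflate: 1.22039940 / 1.17373200 = 1.03975984.
Annualized real rate = 1.03975984^(1/2) − 1 = 1.9686% → 1.97%.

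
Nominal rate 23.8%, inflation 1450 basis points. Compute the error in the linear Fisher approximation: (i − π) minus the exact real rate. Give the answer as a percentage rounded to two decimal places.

1.18%

Approximate: r ≈ 23.800% − 14.500% = 9.3000%
Exact: (1 + 0.2380)/(1 + 0.1450) − 1 = 8.1223%
Error = 9.3000% − 8.1223% = 1.1777% → 1.18%.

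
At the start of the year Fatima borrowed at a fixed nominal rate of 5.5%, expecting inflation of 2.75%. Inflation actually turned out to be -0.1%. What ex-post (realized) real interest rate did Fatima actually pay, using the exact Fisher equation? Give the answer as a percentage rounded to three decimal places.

Ex-post: (1 + 0.0550)/(1 − 0.0010) − 1 = 5.6056%
So the realized real rate is 5.606%.

5.606%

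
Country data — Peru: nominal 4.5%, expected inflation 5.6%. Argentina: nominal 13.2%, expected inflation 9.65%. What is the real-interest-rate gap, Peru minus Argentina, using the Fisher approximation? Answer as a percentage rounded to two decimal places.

-4.65%

Peru: 4.5% − 5.6% = -1.100%
Argentina: 13.2% − 9.65% = 3.550%
Differential = -4.650% → -4.65%.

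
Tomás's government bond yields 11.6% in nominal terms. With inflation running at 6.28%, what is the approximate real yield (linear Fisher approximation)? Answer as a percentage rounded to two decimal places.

5.32%

r ≈ i − π = 11.6% − 6.28% = 5.32%.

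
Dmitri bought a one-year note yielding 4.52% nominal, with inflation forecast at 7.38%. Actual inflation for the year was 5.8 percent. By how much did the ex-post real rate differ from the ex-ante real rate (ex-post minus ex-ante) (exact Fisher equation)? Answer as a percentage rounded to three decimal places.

1.454%

Ex-ante: (1 + 0.0452)/(1 + 0.0738) − 1 = -2.6634%
Ex-post: (1 + 0.0452)/(1 + 0.0580) − 1 = -1.2098%
Difference (ex-post − ex-ante) = 1.4536% → 1.454%.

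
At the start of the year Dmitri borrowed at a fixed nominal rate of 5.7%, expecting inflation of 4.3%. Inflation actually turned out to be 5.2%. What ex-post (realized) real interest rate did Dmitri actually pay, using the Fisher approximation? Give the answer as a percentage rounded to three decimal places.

Ex-post: 5.7% − 5.2% = 0.500%
So the realized real rate is 0.500%.

0.500%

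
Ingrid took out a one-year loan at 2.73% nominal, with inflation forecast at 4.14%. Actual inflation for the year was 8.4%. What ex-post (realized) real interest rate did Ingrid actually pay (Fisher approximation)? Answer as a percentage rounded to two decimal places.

Ex-post: 2.73% − 8.4% = -5.670%
So the realized real rate is -5.67%.

-5.67%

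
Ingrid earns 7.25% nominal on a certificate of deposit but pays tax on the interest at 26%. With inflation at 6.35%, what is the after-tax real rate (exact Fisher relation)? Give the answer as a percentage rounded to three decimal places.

After-tax nominal return = 7.25% × (1 − 0.26) = 5.3650%.
1 + r = 1.05365 / 1.06350 = 0.990738
After-tax real rate = 0.990738 − 1 → -0.926%.

-0.926%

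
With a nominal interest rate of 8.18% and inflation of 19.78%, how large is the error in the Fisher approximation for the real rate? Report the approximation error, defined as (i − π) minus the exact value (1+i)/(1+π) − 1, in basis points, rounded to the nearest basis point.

-192 basis points

Approximate: r ≈ 8.180% − 19.780% = -11.6000%
Exact: (1 + 0.0818)/(1 + 0.1978) − 1 = -9.6844%
Error = -11.6000% − (-9.6844%) = -1.9156% → -192 basis points.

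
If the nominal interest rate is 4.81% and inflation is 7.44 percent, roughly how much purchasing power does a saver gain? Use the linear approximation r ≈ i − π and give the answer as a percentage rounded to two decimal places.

-2.63%

r ≈ i − π = 4.81% − 7.44% = -2.63%.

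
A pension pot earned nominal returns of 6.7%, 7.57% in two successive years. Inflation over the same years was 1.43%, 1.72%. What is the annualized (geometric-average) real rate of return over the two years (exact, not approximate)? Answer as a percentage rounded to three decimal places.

5.473%

Compound the nominal returns: 1.0670 × 1.0757 = 1.14777190.
Compound inflation: 1.0143 × 1.0172 = 1.03174596.
Deflate: 1.14777190 / 1.03174596 = 1.11245592.
Annualized real rate = 1.11245592^(1/2) − 1 = 5.4730% → 5.473%.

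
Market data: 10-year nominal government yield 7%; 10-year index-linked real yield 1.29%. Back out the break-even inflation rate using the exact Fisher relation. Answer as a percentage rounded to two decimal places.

(1 + π) = (1 + i)/(1 + r) = 1.07000 / 1.01290 = 1.056373
Break-even inflation = 1.056373 − 1 → 5.64%.

5.64%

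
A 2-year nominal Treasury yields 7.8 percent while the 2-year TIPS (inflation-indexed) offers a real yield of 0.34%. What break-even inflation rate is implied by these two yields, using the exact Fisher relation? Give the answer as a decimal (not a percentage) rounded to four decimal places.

(1 + π) = (1 + i)/(1 + r) = 1.07800 / 1.00340 = 1.074347
Break-even inflation = 1.074347 − 1 → 0.0743.

0.0743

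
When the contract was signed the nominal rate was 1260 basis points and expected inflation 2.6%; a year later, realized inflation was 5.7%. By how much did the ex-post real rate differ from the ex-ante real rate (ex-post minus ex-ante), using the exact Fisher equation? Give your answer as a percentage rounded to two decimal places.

Ex-ante: (1 + 0.1260)/(1 + 0.0260) − 1 = 9.7466%
Ex-post: (1 + 0.1260)/(1 + 0.0570) − 1 = 6.5279%
Difference (ex-post − ex-ante) = -3.2187% → -3.22%.

-3.22%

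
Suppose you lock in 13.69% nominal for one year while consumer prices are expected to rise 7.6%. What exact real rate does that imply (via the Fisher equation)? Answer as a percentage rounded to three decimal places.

5.660%

1 + r = 1.13690 / 1.07600 = 1.056599
r = 1.056599 − 1 = 5.6599%, i.e. 5.660%.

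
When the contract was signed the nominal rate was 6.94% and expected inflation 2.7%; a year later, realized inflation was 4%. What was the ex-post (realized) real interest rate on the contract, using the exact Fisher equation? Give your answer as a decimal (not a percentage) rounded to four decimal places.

0.0283

Ex-post: (1 + 0.0694)/(1 + 0.0400) − 1 = 2.8269%
So the realized real rate is 0.0283.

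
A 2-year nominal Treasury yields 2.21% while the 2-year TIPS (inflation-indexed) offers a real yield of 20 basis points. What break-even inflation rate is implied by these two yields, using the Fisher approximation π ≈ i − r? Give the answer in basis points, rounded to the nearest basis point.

π ≈ i − r = 2.21% − 0.2% → 201 basis points.

201 basis points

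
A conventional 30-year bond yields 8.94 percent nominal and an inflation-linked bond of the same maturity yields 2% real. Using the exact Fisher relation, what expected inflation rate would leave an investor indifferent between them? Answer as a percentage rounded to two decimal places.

6.80%

(1 + π) = (1 + i)/(1 + r) = 1.08940 / 1.02000 = 1.068039
Break-even inflation = 1.068039 − 1 → 6.80%.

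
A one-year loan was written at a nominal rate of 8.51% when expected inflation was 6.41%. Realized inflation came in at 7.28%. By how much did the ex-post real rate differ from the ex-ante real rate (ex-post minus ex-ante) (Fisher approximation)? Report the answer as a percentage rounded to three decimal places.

-0.870%

Ex-ante: 8.51% − 6.41% = 2.100%
Ex-post: 8.51% − 7.28% = 1.230%
Difference (ex-post − ex-ante) = -0.8700% → -0.870%.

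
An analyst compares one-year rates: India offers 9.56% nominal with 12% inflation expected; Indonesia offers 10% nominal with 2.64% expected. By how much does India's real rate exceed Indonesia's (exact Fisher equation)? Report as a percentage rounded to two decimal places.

India: (1 + 0.0956)/(1 + 0.1200) − 1 = -2.1786%
Indonesia: (1 + 0.1000)/(1 + 0.0264) − 1 = 7.1707%
Differential = -2.1786% − 7.1707% = -9.3493% → -9.35%.

-9.35%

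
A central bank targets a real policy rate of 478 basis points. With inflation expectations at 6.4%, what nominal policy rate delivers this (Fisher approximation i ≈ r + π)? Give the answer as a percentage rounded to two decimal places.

11.18%

i ≈ r + π = 4.78% + 6.4% = 11.18%.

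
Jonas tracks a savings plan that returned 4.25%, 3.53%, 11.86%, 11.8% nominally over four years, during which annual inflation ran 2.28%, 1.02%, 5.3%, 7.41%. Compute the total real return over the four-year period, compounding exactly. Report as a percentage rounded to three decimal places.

15.502%

Nominal growth factor = 1.0425 × 1.0353 × 1.1186 × 1.1180 = 1.3497673
Price-level growth factor = 1.0228 × 1.0102 × 1.0530 × 1.0741 = 1.1686142
Real growth factor = 1.3497673 / 1.1686142 = 1.1550153
Total real return = 1.1550153 − 1 → 15.502%.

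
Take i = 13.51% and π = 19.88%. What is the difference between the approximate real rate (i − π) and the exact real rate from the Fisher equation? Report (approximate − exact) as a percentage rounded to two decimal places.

Approximate: r ≈ 13.510% − 19.880% = -6.3700%
Exact: (1 + 0.1351)/(1 + 0.1988) − 1 = -5.3136%
Error = -6.3700% − (-5.3136%) = -1.0564% → -1.06%.

-1.06%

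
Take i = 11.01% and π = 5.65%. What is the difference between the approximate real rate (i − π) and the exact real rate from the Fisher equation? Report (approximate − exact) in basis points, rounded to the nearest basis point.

Approximate: r ≈ 11.010% − 5.650% = 5.3600%
Exact: (1 + 0.1101)/(1 + 0.0565) − 1 = 5.0734%
Error = 5.3600% − 5.0734% = 0.2866% → 29 basis points.

29 basis points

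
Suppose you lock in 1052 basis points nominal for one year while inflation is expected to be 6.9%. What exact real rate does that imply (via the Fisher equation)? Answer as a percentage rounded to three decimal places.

1 + r = 1.10520 / 1.06900 = 1.033863
r = 1.033863 − 1 = 3.3863%, i.e. 3.386%.

3.386%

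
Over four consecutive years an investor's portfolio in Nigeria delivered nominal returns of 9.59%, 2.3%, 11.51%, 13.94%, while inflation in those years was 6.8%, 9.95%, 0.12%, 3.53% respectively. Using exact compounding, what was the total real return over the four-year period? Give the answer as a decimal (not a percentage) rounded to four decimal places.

Nominal growth factor = 1.0959 × 1.0230 × 1.1151 × 1.1394 = 1.424415
Price-level growth factor = 1.0680 × 1.0995 × 1.0012 × 1.0353 = 1.217176
Real growth factor = 1.424415 / 1.217176 = 1.170262
Total real return = 1.170262 − 1 → 0.1703.

0.1703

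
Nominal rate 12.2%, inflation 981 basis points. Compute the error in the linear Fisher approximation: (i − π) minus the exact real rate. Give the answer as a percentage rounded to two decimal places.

0.21%

Approximate: r ≈ 12.200% − 9.810% = 2.3900%
Exact: (1 + 0.1220)/(1 + 0.0981) − 1 = 2.1765%
Error = 2.3900% − 2.1765% = 0.2135% → 0.21%.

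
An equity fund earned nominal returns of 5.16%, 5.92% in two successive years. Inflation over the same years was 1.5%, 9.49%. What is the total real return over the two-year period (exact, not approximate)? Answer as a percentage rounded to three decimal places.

0.228%

Compound the nominal returns: 1.0516 × 1.0592 = 1.113855.
Compound inflation: 1.0150 × 1.0949 = 1.111324.
Deflate: 1.113855 / 1.111324 = 1.002278.
Total real return = 1.002278 − 1 → 0.228%.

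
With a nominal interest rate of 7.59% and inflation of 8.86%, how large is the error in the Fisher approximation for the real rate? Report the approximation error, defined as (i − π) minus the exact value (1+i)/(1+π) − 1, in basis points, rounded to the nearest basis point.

Approximate: r ≈ 7.590% − 8.860% = -1.2700%
Exact: (1 + 0.0759)/(1 + 0.0886) − 1 = -1.1666%
Error = -1.2700% − (-1.1666%) = -0.1034% → -10 basis points.

-10 basis points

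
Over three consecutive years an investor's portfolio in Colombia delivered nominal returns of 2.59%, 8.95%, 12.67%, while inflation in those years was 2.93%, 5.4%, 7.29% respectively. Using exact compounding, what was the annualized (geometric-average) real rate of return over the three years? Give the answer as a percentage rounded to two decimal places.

Nominal growth factor = 1.0259 × 1.0895 × 1.1267 = 1.25933293
Price-level growth factor = 1.0293 × 1.0540 × 1.0729 = 1.16397011
Real growth factor = 1.25933293 / 1.16397011 = 1.08192892
Annualized real rate = 1.08192892^(1/3) − 1 = 2.6596% → 2.66%.

2.66%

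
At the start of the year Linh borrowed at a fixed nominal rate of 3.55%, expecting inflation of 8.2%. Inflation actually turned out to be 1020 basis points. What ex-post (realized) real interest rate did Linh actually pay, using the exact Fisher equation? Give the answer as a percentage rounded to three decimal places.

-6.034%

Ex-post: (1 + 0.0355)/(1 + 0.1020) − 1 = -6.03448%
So the realized real rate is -6.034%.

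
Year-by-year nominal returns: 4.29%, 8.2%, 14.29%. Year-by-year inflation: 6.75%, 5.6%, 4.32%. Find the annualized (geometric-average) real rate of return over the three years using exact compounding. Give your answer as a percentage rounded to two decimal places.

3.12%

Nominal growth factor = 1.0429 × 1.0820 × 1.1429 = 1.28966870
Price-level growth factor = 1.0675 × 1.0560 × 1.0432 = 1.17597850
Real growth factor = 1.28966870 / 1.17597850 = 1.09667711
Annualized real rate = 1.09667711^(1/3) − 1 = 3.1240% → 3.12%.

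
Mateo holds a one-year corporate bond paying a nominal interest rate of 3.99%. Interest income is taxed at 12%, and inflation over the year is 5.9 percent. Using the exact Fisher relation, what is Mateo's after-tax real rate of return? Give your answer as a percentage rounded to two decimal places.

After-tax nominal return = 3.99% × (1 − 0.12) = 3.5112%.
1 + r = 1.035112 / 1.05900 = 0.977443
After-tax real rate = 0.977443 − 1 → -2.26%.

-2.26%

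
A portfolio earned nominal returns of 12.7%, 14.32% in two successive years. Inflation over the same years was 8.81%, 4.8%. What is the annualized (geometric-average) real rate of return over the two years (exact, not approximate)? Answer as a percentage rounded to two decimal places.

6.29%

Nominal growth factor = 1.1270 × 1.1432 = 1.28838640
Price-level growth factor = 1.0881 × 1.0480 = 1.14032880
Real growth factor = 1.28838640 / 1.14032880 = 1.12983764
Annualized real rate = 1.12983764^(1/2) − 1 = 6.2938% → 6.29%.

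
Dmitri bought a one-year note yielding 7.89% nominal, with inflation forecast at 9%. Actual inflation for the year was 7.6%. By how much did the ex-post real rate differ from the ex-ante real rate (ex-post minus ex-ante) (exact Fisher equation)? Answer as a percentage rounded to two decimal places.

1.29%

Ex-ante: (1 + 0.0789)/(1 + 0.0900) − 1 = -1.0183%
Ex-post: (1 + 0.0789)/(1 + 0.0760) − 1 = 0.2695%
Difference (ex-post − ex-ante) = 1.2879% → 1.29%.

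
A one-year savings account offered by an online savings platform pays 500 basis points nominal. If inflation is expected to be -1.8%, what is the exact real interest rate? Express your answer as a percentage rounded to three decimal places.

1 + r = 1.05000 / 0.98200 = 1.069246
r = 1.069246 − 1 = 6.9246%, i.e. 6.925%.

6.925%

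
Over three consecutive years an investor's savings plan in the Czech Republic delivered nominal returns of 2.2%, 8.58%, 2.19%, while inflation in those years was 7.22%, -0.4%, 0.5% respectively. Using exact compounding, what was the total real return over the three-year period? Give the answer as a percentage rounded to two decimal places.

5.66%

Compound the nominal returns: 1.0220 × 1.0858 × 1.0219 = 1.133990.
Compound inflation: 1.0722 × 0.9960 × 1.0050 = 1.073251.
Deflate: 1.133990 / 1.073251 = 1.056593.
Total real return = 1.056593 − 1 → 5.66%.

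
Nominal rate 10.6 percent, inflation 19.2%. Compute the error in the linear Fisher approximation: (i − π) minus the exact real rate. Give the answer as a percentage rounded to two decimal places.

Approximate: r ≈ 10.600% − 19.200% = -8.6000%
Exact: (1 + 0.1060)/(1 + 0.1920) − 1 = -7.2148%
Error = -8.6000% − (-7.2148%) = -1.3852% → -1.39%.

-1.39%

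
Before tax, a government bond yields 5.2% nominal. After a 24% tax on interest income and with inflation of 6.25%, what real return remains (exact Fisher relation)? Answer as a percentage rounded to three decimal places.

After-tax nominal return = 5.2% × (1 − 0.24) = 3.9520%.
1 + r = 1.03952 / 1.06250 = 0.978372
After-tax real rate = 0.978372 − 1 → -2.163%.

-2.163%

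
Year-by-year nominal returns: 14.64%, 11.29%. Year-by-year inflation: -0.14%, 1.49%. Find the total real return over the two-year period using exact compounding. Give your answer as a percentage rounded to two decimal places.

25.89%

Compound the nominal returns: 1.1464 × 1.1129 = 1.275829.
Compound inflation: 0.9986 × 1.0149 = 1.013479.
Deflate: 1.275829 / 1.013479 = 1.258860.
Total real return = 1.258860 − 1 → 25.89%.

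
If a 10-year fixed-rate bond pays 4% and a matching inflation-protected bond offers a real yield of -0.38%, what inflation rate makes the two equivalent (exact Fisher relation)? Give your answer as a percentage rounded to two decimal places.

4.40%

(1 + π) = (1 + i)/(1 + r) = 1.04000 / 0.99620 = 1.043967
Break-even inflation = 1.043967 − 1 → 4.40%.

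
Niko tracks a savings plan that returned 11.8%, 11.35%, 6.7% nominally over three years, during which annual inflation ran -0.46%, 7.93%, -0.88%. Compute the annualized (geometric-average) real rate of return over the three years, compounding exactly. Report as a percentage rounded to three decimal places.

7.646%

Compound the nominal returns: 1.1180 × 1.1135 × 1.0670 = 1.32830083.
Compound inflation: 0.9954 × 1.0793 × 0.9912 = 1.06488107.
Deflate: 1.32830083 / 1.06488107 = 1.24737012.
Annualized real rate = 1.24737012^(1/3) − 1 = 7.6461% → 7.646%.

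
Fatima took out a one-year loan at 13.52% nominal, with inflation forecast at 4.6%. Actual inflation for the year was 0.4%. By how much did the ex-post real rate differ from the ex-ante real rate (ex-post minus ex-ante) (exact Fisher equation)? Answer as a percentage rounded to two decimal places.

4.54%

Ex-ante: (1 + 0.1352)/(1 + 0.0460) − 1 = 8.5277%
Ex-post: (1 + 0.1352)/(1 + 0.0040) − 1 = 13.0677%
Difference (ex-post − ex-ante) = 4.5400% → 4.54%.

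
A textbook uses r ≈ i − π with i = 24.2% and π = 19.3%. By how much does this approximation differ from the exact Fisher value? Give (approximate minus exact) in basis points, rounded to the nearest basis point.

Approximate: r ≈ 24.200% − 19.300% = 4.9000%
Exact: (1 + 0.2420)/(1 + 0.1930) − 1 = 4.1073%
Error = 4.9000% − 4.1073% = 0.7927% → 79 basis points.

79 basis points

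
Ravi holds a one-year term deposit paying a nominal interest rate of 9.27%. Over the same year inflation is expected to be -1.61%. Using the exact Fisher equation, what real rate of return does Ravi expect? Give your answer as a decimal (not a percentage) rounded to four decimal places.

By the Fisher equation, 1 + r = (1 + i)/(1 + π).
1 + r = 1.09270 / 0.98390 = 1.110580
r = 1.110580 − 1 = 11.0580%, i.e. 0.1106.

0.1106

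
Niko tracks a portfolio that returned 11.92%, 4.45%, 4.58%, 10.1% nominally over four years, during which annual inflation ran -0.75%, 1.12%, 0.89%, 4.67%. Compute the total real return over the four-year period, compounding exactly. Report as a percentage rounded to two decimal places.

27.00%

Compound the nominal returns: 1.1192 × 1.0445 × 1.0458 × 1.1010 = 1.346022.
Compound inflation: 0.9925 × 1.0112 × 1.0089 × 1.0467 = 1.059834.
Deflate: 1.346022 / 1.059834 = 1.270031.
Total real return = 1.270031 − 1 → 27.00%.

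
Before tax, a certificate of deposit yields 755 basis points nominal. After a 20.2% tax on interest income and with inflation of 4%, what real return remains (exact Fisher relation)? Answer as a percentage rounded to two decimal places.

After-tax nominal return = 7.55% × (1 − 0.202) = 6.0249%.
1 + r = 1.060249 / 1.04000 = 1.019470
After-tax real rate = 1.019470 − 1 → 1.95%.

1.95%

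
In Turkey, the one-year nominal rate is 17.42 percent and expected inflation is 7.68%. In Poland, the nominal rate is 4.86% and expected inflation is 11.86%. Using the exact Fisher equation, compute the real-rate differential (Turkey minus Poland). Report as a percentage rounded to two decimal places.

Turkey: (1 + 0.1742)/(1 + 0.0768) − 1 = 9.0453%
Poland: (1 + 0.0486)/(1 + 0.1186) − 1 = -6.2578%
Differential = 9.0453% − (-6.2578%) = 15.3031% → 15.30%.

15.30%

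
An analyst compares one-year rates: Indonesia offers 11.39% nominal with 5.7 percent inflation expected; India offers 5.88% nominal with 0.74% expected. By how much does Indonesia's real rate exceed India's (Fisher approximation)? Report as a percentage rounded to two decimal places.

0.55%

Indonesia: 11.39% − 5.7% = 5.690%
India: 5.88% − 0.74% = 5.140%
Differential = 0.550% → 0.55%.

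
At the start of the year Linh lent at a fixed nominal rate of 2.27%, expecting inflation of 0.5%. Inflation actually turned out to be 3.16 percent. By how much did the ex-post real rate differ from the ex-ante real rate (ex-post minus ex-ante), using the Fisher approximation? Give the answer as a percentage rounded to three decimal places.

-2.660%

Ex-ante: 2.27% − 0.5% = 1.770%
Ex-post: 2.27% − 3.16% = -0.890%
Difference (ex-post − ex-ante) = -2.6600% → -2.660%.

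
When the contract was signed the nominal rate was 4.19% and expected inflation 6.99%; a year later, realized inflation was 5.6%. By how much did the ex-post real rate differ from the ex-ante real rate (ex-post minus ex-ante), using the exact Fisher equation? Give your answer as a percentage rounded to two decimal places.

Ex-ante: (1 + 0.0419)/(1 + 0.0699) − 1 = -2.6171%
Ex-post: (1 + 0.0419)/(1 + 0.0560) − 1 = -1.3352%
Difference (ex-post − ex-ante) = 1.2818% → 1.28%.

1.28%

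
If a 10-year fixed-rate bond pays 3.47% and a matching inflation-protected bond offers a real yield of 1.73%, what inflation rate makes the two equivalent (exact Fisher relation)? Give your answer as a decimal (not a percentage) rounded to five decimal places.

(1 + π) = (1 + i)/(1 + r) = 1.03470 / 1.01730 = 1.017104
Break-even inflation = 1.017104 − 1 → 0.01710.

0.01710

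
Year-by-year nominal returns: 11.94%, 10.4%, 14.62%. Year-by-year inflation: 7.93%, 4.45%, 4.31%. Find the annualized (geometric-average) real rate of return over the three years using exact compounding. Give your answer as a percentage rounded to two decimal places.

Nominal growth factor = 1.1194 × 1.1040 × 1.1462 = 1.41649413
Price-level growth factor = 1.0793 × 1.0445 × 1.0431 = 1.17591672
Real growth factor = 1.41649413 / 1.17591672 = 1.20458711
Annualized real rate = 1.20458711^(1/3) − 1 = 6.4011% → 6.40%.

6.40%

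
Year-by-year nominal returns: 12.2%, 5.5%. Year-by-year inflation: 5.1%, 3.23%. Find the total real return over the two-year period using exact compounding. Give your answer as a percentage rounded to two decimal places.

9.10%

Compound the nominal returns: 1.1220 × 1.0550 = 1.183710.
Compound inflation: 1.0510 × 1.0323 = 1.084947.
Deflate: 1.183710 / 1.084947 = 1.091030.
Total real return = 1.091030 − 1 → 9.10%.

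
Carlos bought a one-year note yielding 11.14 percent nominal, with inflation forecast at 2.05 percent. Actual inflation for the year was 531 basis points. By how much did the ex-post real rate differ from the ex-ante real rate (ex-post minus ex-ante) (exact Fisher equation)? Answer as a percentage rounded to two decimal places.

-3.37%

Ex-ante: (1 + 0.1114)/(1 + 0.0205) − 1 = 8.9074%
Ex-post: (1 + 0.1114)/(1 + 0.0531) − 1 = 5.5360%
Difference (ex-post − ex-ante) = -3.3714% → -3.37%.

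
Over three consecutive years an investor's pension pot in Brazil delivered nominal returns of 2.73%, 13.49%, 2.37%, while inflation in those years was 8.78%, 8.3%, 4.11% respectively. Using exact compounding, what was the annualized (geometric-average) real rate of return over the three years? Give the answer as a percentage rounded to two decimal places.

Compound the nominal returns: 1.0273 × 1.1349 × 1.0237 = 1.19351419.
Compound inflation: 1.0878 × 1.0830 × 1.0411 = 1.22650679.
Deflate: 1.19351419 / 1.22650679 = 0.97310035.
Annualized real rate = 0.97310035^(1/3) − 1 = -0.9048% → -0.90%.

-0.90%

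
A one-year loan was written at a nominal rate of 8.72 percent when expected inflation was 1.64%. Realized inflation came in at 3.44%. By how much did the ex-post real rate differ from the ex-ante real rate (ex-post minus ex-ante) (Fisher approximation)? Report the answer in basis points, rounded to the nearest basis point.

Ex-ante: 8.72% − 1.64% = 7.080%
Ex-post: 8.72% − 3.44% = 5.280%
Difference (ex-post − ex-ante) = -1.8000% → -180 basis points.

-180 basis points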